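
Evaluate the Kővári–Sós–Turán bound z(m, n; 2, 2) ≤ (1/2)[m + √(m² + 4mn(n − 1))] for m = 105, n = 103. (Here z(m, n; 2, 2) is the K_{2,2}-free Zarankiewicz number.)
z(105, 103; 2, 2) ≤ (1/2)[105 + √(105² + 4·105·103·102)] = (1/2)[105 + √4423545] = 1104.1113

Kővári–Sós–Turán: let r_1, ..., r_105 be the row sums and z = Σ r_i the total number of 1s. Each pair of columns can share at most one row with both entries 1 (else a 2×2 all-ones block appears), so Σ_i C(r_i, 2) ≤ C(103, 2) = 5253. By convexity Σ_i C(r_i, 2) ≥ 105·C(z/105, 2) = z(z − 105)/(2·105), giving z² − 105z − 105·103·102 ≤ 0 and hence z ≤ (1/2)[105 + √(11025 + 4·1103130)] = (1/2)[105 + √4423545] ≈ (1/2)(105 + 2103.2225) = 1104.1113.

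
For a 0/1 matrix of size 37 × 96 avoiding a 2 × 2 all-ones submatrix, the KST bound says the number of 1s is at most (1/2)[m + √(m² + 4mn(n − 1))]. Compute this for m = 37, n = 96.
z(37, 96; 2, 2) ≤ (1/2)[37 + √(37² + 4·37·96·95)] = (1/2)[37 + √1351129] = 599.6904

Kővári–Sós–Turán: let r_1, ..., r_37 be the row sums and z = Σ r_i the total number of 1s. Each pair of columns can share at most one row with both entries 1 (else a 2×2 all-ones block appears), so Σ_i C(r_i, 2) ≤ C(96, 2) = 4560. By convexity Σ_i C(r_i, 2) ≥ 37·C(z/37, 2) = z(z − 37)/(2·37), giving z² − 37z − 37·96·95 ≤ 0 and hence z ≤ (1/2)[37 + √(1369 + 4·337440)] = (1/2)[37 + √1351129] ≈ (1/2)(37 + 1162.3807) = 599.6904.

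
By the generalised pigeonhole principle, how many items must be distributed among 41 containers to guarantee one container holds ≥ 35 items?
n = (35 − 1)·41 + 1 = 1395

By the generalised pigeonhole principle, to guarantee some box contains ≥ r objects we need more than (r − 1) · k objects total. Threshold: n = (r − 1) · k + 1. With r = 35 and k = 41: n = 34 · 41 + 1 = 1394 + 1 = 1395. For n = 1394 = 34 · 41, we can put exactly 34 objects in every box, avoiding 35 in any single one — so 1395 is tight.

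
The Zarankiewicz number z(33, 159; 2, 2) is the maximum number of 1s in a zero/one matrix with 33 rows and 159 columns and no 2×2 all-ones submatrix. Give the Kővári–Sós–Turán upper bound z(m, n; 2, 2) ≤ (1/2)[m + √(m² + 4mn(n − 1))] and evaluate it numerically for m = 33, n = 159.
z(33, 159; 2, 2) ≤ (1/2)[33 + √(33² + 4·33·159·158)] = (1/2)[33 + √3317193] = 927.1581

Kővári–Sós–Turán: let r_1, ..., r_33 be the row sums and z = Σ r_i the total number of 1s. Each pair of columns can share at most one row with both entries 1 (else a 2×2 all-ones block appears), so Σ_i C(r_i, 2) ≤ C(159, 2) = 12561. By convexity Σ_i C(r_i, 2) ≥ 33·C(z/33, 2) = z(z − 33)/(2·33), giving z² − 33z − 33·159·158 ≤ 0 and hence z ≤ (1/2)[33 + √(1089 + 4·829026)] = (1/2)[33 + √3317193] ≈ (1/2)(33 + 1821.3163) = 927.1581.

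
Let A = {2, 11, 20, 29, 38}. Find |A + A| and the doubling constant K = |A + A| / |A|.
K = |A + A| / |A| = 9/5

Enumerate A + A = {a + b : a, b ∈ A}. With |A| = 5, there are |A|^2 = 25 ordered sum pairs; collecting distinct values, A + A = {4, 13, 22, 31, 40, 49, 58, 67, 76}, so |A + A| = 9. Thus K = 9/5. Here |A + A| = 2|A| − 1 = 9, the minimum possible — so K = 9/5 is minimal, which holds iff A is an arithmetic progression.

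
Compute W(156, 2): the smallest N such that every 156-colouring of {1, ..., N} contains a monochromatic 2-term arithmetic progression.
W(156, 2) = 156 + 1 = 157

A 2-term AP is any pair of integers, so a monochromatic 2-AP exists iff some colour is used at least twice. With 156 colours, the colouring i ↦ i on {1, ..., 156} uses each colour once, avoiding any monochromatic pair, so W(156, 2) > 156. For {1, ..., 157}, pigeonhole forces two integers of the same colour, which form a monochromatic 2-AP. Hence W(156, 2) = 157.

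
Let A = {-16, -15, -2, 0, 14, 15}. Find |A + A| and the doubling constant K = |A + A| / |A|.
K = |A + A| / |A| = 18/6 = 3

Enumerate A + A = {a + b : a, b ∈ A}. With |A| = 6, there are |A|^2 = 36 ordered sum pairs; collecting distinct values, A + A = {-32, -31, -30, -18, -17, -16, -15, -4, -2, -1, 0, 12, 13, 14, 15, 28, 29, 30}, so |A + A| = 18. Thus K = 18/6 = 3. For comparison, the minimum possible |A + A| over all 6-element sets is 2·6 − 1 = 11 (so min K = 11/6), attained only by arithmetic progressions.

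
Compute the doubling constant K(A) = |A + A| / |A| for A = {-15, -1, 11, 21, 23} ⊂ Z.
K = |A + A| / |A| = 14/5

Enumerate A + A = {a + b : a, b ∈ A}. With |A| = 5, there are |A|^2 = 25 ordered sum pairs; collecting distinct values, A + A = {-30, -16, -4, -2, 6, 8, 10, 20, 22, 32, 34, 42, 44, 46}, so |A + A| = 14. Thus K = 14/5. For comparison, the minimum possible |A + A| over all 5-element sets is 2·5 − 1 = 9 (so min K = 9/5), attained only by arithmetic progressions.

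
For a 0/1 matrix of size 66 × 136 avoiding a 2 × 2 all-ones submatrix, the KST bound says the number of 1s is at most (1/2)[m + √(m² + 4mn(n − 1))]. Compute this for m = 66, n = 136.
z(66, 136; 2, 2) ≤ (1/2)[66 + √(66² + 4·66·136·135)] = (1/2)[66 + √4851396] = 1134.2942

Kővári–Sós–Turán: let r_1, ..., r_66 be the row sums and z = Σ r_i the total number of 1s. Each pair of columns can share at most one row with both entries 1 (else a 2×2 all-ones block appears), so Σ_i C(r_i, 2) ≤ C(136, 2) = 9180. By convexity Σ_i C(r_i, 2) ≥ 66·C(z/66, 2) = z(z − 66)/(2·66), giving z² − 66z − 66·136·135 ≤ 0 and hence z ≤ (1/2)[66 + √(4356 + 4·1211760)] = (1/2)[66 + √4851396] ≈ (1/2)(66 + 2202.5885) = 1134.2942.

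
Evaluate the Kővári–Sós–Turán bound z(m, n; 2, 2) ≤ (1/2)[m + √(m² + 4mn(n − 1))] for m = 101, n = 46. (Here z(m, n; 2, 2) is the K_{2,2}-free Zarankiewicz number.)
z(101, 46; 2, 2) ≤ (1/2)[101 + √(101² + 4·101·46·45)] = (1/2)[101 + √846481] = 510.522

Kővári–Sós–Turán: let r_1, ..., r_101 be the row sums and z = Σ r_i the total number of 1s. Each pair of columns can share at most one row with both entries 1 (else a 2×2 all-ones block appears), so Σ_i C(r_i, 2) ≤ C(46, 2) = 1035. By convexity Σ_i C(r_i, 2) ≥ 101·C(z/101, 2) = z(z − 101)/(2·101), giving z² − 101z − 101·46·45 ≤ 0 and hence z ≤ (1/2)[101 + √(10201 + 4·209070)] = (1/2)[101 + √846481] ≈ (1/2)(101 + 920.044) = 510.522.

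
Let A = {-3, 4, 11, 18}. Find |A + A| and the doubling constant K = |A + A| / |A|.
K = |A + A| / |A| = 7/4

Enumerate A + A = {a + b : a, b ∈ A}. With |A| = 4, there are |A|^2 = 16 ordered sum pairs; collecting distinct values, A + A = {-6, 1, 8, 15, 22, 29, 36}, so |A + A| = 7. Thus K = 7/4. Here |A + A| = 2|A| − 1 = 7, the minimum possible — so K = 7/4 is minimal, which holds iff A is an arithmetic progression.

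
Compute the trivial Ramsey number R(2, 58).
R(2, 58) = 58

R(2, k) = k for all k ≥ 2: in a 2-colouring of K_k, either some edge is red (a red K_2) or all edges are blue (a blue K_k). And K_{57} coloured all-blue has no blue K_58, so R(2, 58) > 57. Hence R(2, 58) = 58.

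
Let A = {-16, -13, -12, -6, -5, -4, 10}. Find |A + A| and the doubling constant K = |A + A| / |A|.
K = |A + A| / |A| = 25/7

Enumerate A + A = {a + b : a, b ∈ A}. With |A| = 7, there are |A|^2 = 49 ordered sum pairs; collecting distinct values, A + A = {-32, -29, -28, -26, -25, -24, -22, -21, -20, -19, -18, -17, -16, -12, -11, -10, -9, -8, -6, -3, -2, 4, 5, 6, 20}, so |A + A| = 25. Thus K = 25/7. For comparison, the minimum possible |A + A| over all 7-element sets is 2·7 − 1 = 13 (so min K = 13/7), attained only by arithmetic progressions.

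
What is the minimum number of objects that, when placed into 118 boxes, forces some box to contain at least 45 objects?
n = (45 − 1)·118 + 1 = 5193

By the generalised pigeonhole principle, to guarantee some box contains ≥ r objects we need more than (r − 1) · k objects total. Threshold: n = (r − 1) · k + 1. With r = 45 and k = 118: n = 44 · 118 + 1 = 5192 + 1 = 5193. For n = 5192 = 44 · 118, we can put exactly 44 objects in every box, avoiding 45 in any single one — so 5193 is tight.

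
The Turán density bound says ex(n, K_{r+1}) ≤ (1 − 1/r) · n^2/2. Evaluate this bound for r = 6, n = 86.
Turán density bound = (5/6) · 86^2/2 = 9245/3 ≈ 3081.6667

Turán's theorem: ex(n, K_{r+1}) is achieved by the complete r-partite Turán graph T(n, r) with parts as balanced as possible, and is at most (1 − 1/r) · n^2/2. For r = 6, n = 86: the density bound is (5/6) · 7396/2 = 9245/3 ≈ 3081.6667. The integer-valued extremum is e(T(86, 6)) = 3081, which is strictly less than the density bound 9245/3 since 6 ∤ 86 (the parts of T(86, 6) cannot all be equal).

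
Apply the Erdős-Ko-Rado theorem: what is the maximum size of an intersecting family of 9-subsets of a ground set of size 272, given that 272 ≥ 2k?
max |F| = C(271, 8) = 650043327026115

Erdős-Ko-Rado (1961): when n ≥ 2k, max |F| = C(n−1, k−1). The bound is attained by the star {A : i ∈ A} for any fixed i ∈ [n]. Here C(272−1, 9−1) = C(271, 8) = 650043327026115.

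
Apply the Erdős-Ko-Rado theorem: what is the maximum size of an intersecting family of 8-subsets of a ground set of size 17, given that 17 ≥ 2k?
max |F| = C(16, 7) = 11440

Erdős-Ko-Rado (1961): when n ≥ 2k, max |F| = C(n−1, k−1). The bound is attained by the star {A : i ∈ A} for any fixed i ∈ [n]. Here C(17−1, 8−1) = C(16, 7) = 11440.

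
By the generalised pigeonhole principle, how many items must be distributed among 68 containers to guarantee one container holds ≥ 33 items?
n = (33 − 1)·68 + 1 = 2177

By the generalised pigeonhole principle, to guarantee some box contains ≥ r objects we need more than (r − 1) · k objects total. Threshold: n = (r − 1) · k + 1. With r = 33 and k = 68: n = 32 · 68 + 1 = 2176 + 1 = 2177. For n = 2176 = 32 · 68, we can put exactly 32 objects in every box, avoiding 33 in any single one — so 2177 is tight.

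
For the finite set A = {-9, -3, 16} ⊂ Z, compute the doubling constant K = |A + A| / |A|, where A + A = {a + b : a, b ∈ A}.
K = |A + A| / |A| = 6/3 = 2

Enumerate A + A = {a + b : a, b ∈ A}. With |A| = 3, there are |A|^2 = 9 ordered sum pairs; collecting distinct values, A + A = {-18, -12, -6, 7, 13, 32}, so |A + A| = 6. Thus K = 6/3 = 2. For comparison, the minimum possible |A + A| over all 3-element sets is 2·3 − 1 = 5 (so min K = 5/3), attained only by arithmetic progressions.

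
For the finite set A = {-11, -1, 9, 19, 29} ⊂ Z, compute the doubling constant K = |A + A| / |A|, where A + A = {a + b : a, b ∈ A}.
K = |A + A| / |A| = 9/5

Enumerate A + A = {a + b : a, b ∈ A}. With |A| = 5, there are |A|^2 = 25 ordered sum pairs; collecting distinct values, A + A = {-22, -12, -2, 8, 18, 28, 38, 48, 58}, so |A + A| = 9. Thus K = 9/5. Here |A + A| = 2|A| − 1 = 9, the minimum possible — so K = 9/5 is minimal, which holds iff A is an arithmetic progression.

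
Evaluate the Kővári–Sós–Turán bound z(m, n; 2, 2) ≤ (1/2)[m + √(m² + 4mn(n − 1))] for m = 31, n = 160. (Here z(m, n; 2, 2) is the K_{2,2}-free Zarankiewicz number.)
z(31, 160; 2, 2) ≤ (1/2)[31 + √(31² + 4·31·160·159)] = (1/2)[31 + √3155521] = 903.6893

Kővári–Sós–Turán: let r_1, ..., r_31 be the row sums and z = Σ r_i the total number of 1s. Each pair of columns can share at most one row with both entries 1 (else a 2×2 all-ones block appears), so Σ_i C(r_i, 2) ≤ C(160, 2) = 12720. By convexity Σ_i C(r_i, 2) ≥ 31·C(z/31, 2) = z(z − 31)/(2·31), giving z² − 31z − 31·160·159 ≤ 0 and hence z ≤ (1/2)[31 + √(961 + 4·788640)] = (1/2)[31 + √3155521] ≈ (1/2)(31 + 1776.3786) = 903.6893.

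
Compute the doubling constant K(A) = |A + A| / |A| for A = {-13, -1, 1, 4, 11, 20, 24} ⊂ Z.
K = |A + A| / |A| = 27/7

Enumerate A + A = {a + b : a, b ∈ A}. With |A| = 7, there are |A|^2 = 49 ordered sum pairs; collecting distinct values, A + A = {-26, -14, -12, -9, -2, 0, 2, 3, 5, 7, 8, 10, 11, 12, 15, 19, 21, 22, 23, 24, 25, 28, 31, 35, 40, 44, 48}, so |A + A| = 27. Thus K = 27/7. For comparison, the minimum possible |A + A| over all 7-element sets is 2·7 − 1 = 13 (so min K = 13/7), attained only by arithmetic progressions.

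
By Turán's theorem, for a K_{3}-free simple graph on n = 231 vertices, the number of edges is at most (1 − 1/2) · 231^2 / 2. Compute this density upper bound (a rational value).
Turán density bound = (1/2) · 231^2/2 = 53361/4 ≈ 13340.25

Turán's theorem: ex(n, K_{r+1}) is achieved by the complete r-partite Turán graph T(n, r) with parts as balanced as possible, and is at most (1 − 1/r) · n^2/2. For r = 2, n = 231: the density bound is (1/2) · 53361/2 = 53361/4 ≈ 13340.25. The integer-valued extremum is e(T(231, 2)) = 13340, which is strictly less than the density bound 53361/4 since 2 ∤ 231 (the parts of T(231, 2) cannot all be equal).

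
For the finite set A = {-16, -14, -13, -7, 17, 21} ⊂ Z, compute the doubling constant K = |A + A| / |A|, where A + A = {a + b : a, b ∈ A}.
K = |A + A| / |A| = 21/6 = 7/2

Enumerate A + A = {a + b : a, b ∈ A}. With |A| = 6, there are |A|^2 = 36 ordered sum pairs; collecting distinct values, A + A = {-32, -30, -29, -28, -27, -26, -23, -21, -20, -14, 1, 3, 4, 5, 7, 8, 10, 14, 34, 38, 42}, so |A + A| = 21. Thus K = 21/6 = 7/2. For comparison, the minimum possible |A + A| over all 6-element sets is 2·6 − 1 = 11 (so min K = 11/6), attained only by arithmetic progressions.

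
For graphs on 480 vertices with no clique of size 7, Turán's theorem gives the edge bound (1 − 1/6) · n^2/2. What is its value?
Turán density bound = (5/6) · 480^2/2 = 96000

Turán's theorem: ex(n, K_{r+1}) is achieved by the complete r-partite Turán graph T(n, r) with parts as balanced as possible, and is at most (1 − 1/r) · n^2/2. For r = 6, n = 480: the density bound is (5/6) · 230400/2 = 96000. Since 6 ∣ 480, the Turán graph T(480, 6) has parts of equal size 80, and its edge count e(T(480, 6)) = 96000 attains the density bound exactly.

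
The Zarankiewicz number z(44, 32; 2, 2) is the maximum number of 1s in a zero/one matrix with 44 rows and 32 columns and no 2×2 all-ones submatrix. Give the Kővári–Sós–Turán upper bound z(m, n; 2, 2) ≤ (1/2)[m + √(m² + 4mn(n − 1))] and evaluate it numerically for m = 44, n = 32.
z(44, 32; 2, 2) ≤ (1/2)[44 + √(44² + 4·44·32·31)] = (1/2)[44 + √176528] = 232.0762

Kővári–Sós–Turán: let r_1, ..., r_44 be the row sums and z = Σ r_i the total number of 1s. Each pair of columns can share at most one row with both entries 1 (else a 2×2 all-ones block appears), so Σ_i C(r_i, 2) ≤ C(32, 2) = 496. By convexity Σ_i C(r_i, 2) ≥ 44·C(z/44, 2) = z(z − 44)/(2·44), giving z² − 44z − 44·32·31 ≤ 0 and hence z ≤ (1/2)[44 + √(1936 + 4·43648)] = (1/2)[44 + √176528] ≈ (1/2)(44 + 420.1524) = 232.0762.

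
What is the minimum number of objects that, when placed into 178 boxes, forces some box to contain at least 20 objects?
n = (20 − 1)·178 + 1 = 3383

By the generalised pigeonhole principle, to guarantee some box contains ≥ r objects we need more than (r − 1) · k objects total. Threshold: n = (r − 1) · k + 1. With r = 20 and k = 178: n = 19 · 178 + 1 = 3382 + 1 = 3383. For n = 3382 = 19 · 178, we can put exactly 19 objects in every box, avoiding 20 in any single one — so 3383 is tight.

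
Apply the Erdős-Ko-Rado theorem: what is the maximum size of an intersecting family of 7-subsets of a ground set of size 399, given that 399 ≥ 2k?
max |F| = C(398, 6) = 5315230907547

Erdős-Ko-Rado (1961): when n ≥ 2k, max |F| = C(n−1, k−1). The bound is attained by the star {A : i ∈ A} for any fixed i ∈ [n]. Here C(399−1, 7−1) = C(398, 6) = 5315230907547.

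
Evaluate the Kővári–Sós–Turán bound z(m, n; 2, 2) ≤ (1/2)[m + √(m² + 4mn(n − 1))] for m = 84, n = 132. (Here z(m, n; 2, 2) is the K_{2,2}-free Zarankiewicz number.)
z(84, 132; 2, 2) ≤ (1/2)[84 + √(84² + 4·84·132·131)] = (1/2)[84 + √5817168] = 1247.9403

Kővári–Sós–Turán: let r_1, ..., r_84 be the row sums and z = Σ r_i the total number of 1s. Each pair of columns can share at most one row with both entries 1 (else a 2×2 all-ones block appears), so Σ_i C(r_i, 2) ≤ C(132, 2) = 8646. By convexity Σ_i C(r_i, 2) ≥ 84·C(z/84, 2) = z(z − 84)/(2·84), giving z² − 84z − 84·132·131 ≤ 0 and hence z ≤ (1/2)[84 + √(7056 + 4·1452528)] = (1/2)[84 + √5817168] ≈ (1/2)(84 + 2411.8806) = 1247.9403.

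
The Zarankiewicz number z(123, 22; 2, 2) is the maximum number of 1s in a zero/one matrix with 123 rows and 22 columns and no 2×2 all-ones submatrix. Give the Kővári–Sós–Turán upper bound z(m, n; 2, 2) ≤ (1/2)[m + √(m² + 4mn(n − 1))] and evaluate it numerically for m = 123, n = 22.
z(123, 22; 2, 2) ≤ (1/2)[123 + √(123² + 4·123·22·21)] = (1/2)[123 + √242433] = 307.6874

Kővári–Sós–Turán: let r_1, ..., r_123 be the row sums and z = Σ r_i the total number of 1s. Each pair of columns can share at most one row with both entries 1 (else a 2×2 all-ones block appears), so Σ_i C(r_i, 2) ≤ C(22, 2) = 231. By convexity Σ_i C(r_i, 2) ≥ 123·C(z/123, 2) = z(z − 123)/(2·123), giving z² − 123z − 123·22·21 ≤ 0 and hence z ≤ (1/2)[123 + √(15129 + 4·56826)] = (1/2)[123 + √242433] ≈ (1/2)(123 + 492.3749) = 307.6874.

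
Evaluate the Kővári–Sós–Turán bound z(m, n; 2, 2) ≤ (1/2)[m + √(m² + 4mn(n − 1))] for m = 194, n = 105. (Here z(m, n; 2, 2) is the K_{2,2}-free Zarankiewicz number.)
z(194, 105; 2, 2) ≤ (1/2)[194 + √(194² + 4·194·105·104)] = (1/2)[194 + √8511556] = 1555.7286

Kővári–Sós–Turán: let r_1, ..., r_194 be the row sums and z = Σ r_i the total number of 1s. Each pair of columns can share at most one row with both entries 1 (else a 2×2 all-ones block appears), so Σ_i C(r_i, 2) ≤ C(105, 2) = 5460. By convexity Σ_i C(r_i, 2) ≥ 194·C(z/194, 2) = z(z − 194)/(2·194), giving z² − 194z − 194·105·104 ≤ 0 and hence z ≤ (1/2)[194 + √(37636 + 4·2118480)] = (1/2)[194 + √8511556] ≈ (1/2)(194 + 2917.4571) = 1555.7286.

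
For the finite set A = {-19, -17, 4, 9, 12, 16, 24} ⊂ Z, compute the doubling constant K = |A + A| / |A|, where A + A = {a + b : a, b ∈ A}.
K = |A + A| / |A| = 27/7

Enumerate A + A = {a + b : a, b ∈ A}. With |A| = 7, there are |A|^2 = 49 ordered sum pairs; collecting distinct values, A + A = {-38, -36, -34, -15, -13, -10, -8, -7, -5, -3, -1, 5, 7, 8, 13, 16, 18, 20, 21, 24, 25, 28, 32, 33, 36, 40, 48}, so |A + A| = 27. Thus K = 27/7. For comparison, the minimum possible |A + A| over all 7-element sets is 2·7 − 1 = 13 (so min K = 13/7), attained only by arithmetic progressions.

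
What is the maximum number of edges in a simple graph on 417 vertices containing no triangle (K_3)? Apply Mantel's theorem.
ex(417, K_3) = ⌊417^2/4⌋ = 43472

Mantel (1907): a triangle-free graph on n vertices has at most ⌊n^2/4⌋ edges, with equality for the complete bipartite graph K_{⌊n/2⌋, ⌈n/2⌉}. For n = 417: ⌊417^2/4⌋ = ⌊173889/4⌋ = 43472. The extremal graph is K_{208, 209}, which has 208·209 = 43472 edges.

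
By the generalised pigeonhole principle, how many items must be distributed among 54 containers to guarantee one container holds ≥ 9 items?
n = (9 − 1)·54 + 1 = 433

By the generalised pigeonhole principle, to guarantee some box contains ≥ r objects we need more than (r − 1) · k objects total. Threshold: n = (r − 1) · k + 1. With r = 9 and k = 54: n = 8 · 54 + 1 = 432 + 1 = 433. For n = 432 = 8 · 54, we can put exactly 8 objects in every box, avoiding 9 in any single one — so 433 is tight.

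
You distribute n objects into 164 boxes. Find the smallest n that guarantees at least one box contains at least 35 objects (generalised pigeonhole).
n = (35 − 1)·164 + 1 = 5577

By the generalised pigeonhole principle, to guarantee some box contains ≥ r objects we need more than (r − 1) · k objects total. Threshold: n = (r − 1) · k + 1. With r = 35 and k = 164: n = 34 · 164 + 1 = 5576 + 1 = 5577. For n = 5576 = 34 · 164, we can put exactly 34 objects in every box, avoiding 35 in any single one — so 5577 is tight.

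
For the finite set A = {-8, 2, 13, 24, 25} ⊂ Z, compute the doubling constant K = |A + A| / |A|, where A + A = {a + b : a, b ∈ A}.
K = |A + A| / |A| = 14/5

Enumerate A + A = {a + b : a, b ∈ A}. With |A| = 5, there are |A|^2 = 25 ordered sum pairs; collecting distinct values, A + A = {-16, -6, 4, 5, 15, 16, 17, 26, 27, 37, 38, 48, 49, 50}, so |A + A| = 14. Thus K = 14/5. For comparison, the minimum possible |A + A| over all 5-element sets is 2·5 − 1 = 9 (so min K = 9/5), attained only by arithmetic progressions.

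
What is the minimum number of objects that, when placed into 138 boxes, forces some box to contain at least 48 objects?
n = (48 − 1)·138 + 1 = 6487

By the generalised pigeonhole principle, to guarantee some box contains ≥ r objects we need more than (r − 1) · k objects total. Threshold: n = (r − 1) · k + 1. With r = 48 and k = 138: n = 47 · 138 + 1 = 6486 + 1 = 6487. For n = 6486 = 47 · 138, we can put exactly 47 objects in every box, avoiding 48 in any single one — so 6487 is tight.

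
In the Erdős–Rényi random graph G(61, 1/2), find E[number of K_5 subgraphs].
E[# K_5] = C(61, 5) · (1/2)^C(5, 2) = 5949147 / 2^10 ≈ 5809.713867

For each 5-subset S of vertices (there are C(61, 5) = 5949147 such S), let X_S = 1 if S induces a K_5 (all C(5, 2) = 10 edges present). Then P(X_S = 1) = (1/2)^10 = 1/1024. By linearity of expectation, E[# K_5] = C(61, 5) · (1/2)^10 = 5949147 / 1024 ≈ 5809.713867.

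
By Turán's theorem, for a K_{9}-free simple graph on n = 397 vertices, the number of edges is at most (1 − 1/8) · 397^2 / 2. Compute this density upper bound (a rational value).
Turán density bound = (7/8) · 397^2/2 = 1103263/16 ≈ 68953.9375

Turán's theorem: ex(n, K_{r+1}) is achieved by the complete r-partite Turán graph T(n, r) with parts as balanced as possible, and is at most (1 − 1/r) · n^2/2. For r = 8, n = 397: the density bound is (7/8) · 157609/2 = 1103263/16 ≈ 68953.9375. The integer-valued extremum is e(T(397, 8)) = 68953, which is strictly less than the density bound 1103263/16 since 8 ∤ 397 (the parts of T(397, 8) cannot all be equal).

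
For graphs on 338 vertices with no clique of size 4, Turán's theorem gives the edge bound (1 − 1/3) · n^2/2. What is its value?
Turán density bound = (2/3) · 338^2/2 = 114244/3 ≈ 38081.3333

Turán's theorem: ex(n, K_{r+1}) is achieved by the complete r-partite Turán graph T(n, r) with parts as balanced as possible, and is at most (1 − 1/r) · n^2/2. For r = 3, n = 338: the density bound is (2/3) · 114244/2 = 114244/3 ≈ 38081.3333. The integer-valued extremum is e(T(338, 3)) = 38081, which is strictly less than the density bound 114244/3 since 3 ∤ 338 (the parts of T(338, 3) cannot all be equal).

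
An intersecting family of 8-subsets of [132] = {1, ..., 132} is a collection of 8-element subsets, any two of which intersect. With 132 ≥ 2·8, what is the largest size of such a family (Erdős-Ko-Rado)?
max |F| = C(131, 7) = 111600996000

Erdős-Ko-Rado (1961): when n ≥ 2k, max |F| = C(n−1, k−1). The bound is attained by the star {A : i ∈ A} for any fixed i ∈ [n]. Here C(132−1, 8−1) = C(131, 7) = 111600996000.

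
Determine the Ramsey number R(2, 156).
R(2, 156) = 156

R(2, k) = k for all k ≥ 2: in a 2-colouring of K_k, either some edge is red (a red K_2) or all edges are blue (a blue K_k). And K_{155} coloured all-blue has no blue K_156, so R(2, 156) > 155. Hence R(2, 156) = 156.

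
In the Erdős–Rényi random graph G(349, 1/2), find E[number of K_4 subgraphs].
E[# K_4] = C(349, 4) · (1/2)^C(4, 2) = 607573751 / 2^6 = 9493339.859375

For each 4-subset S of vertices (there are C(349, 4) = 607573751 such S), let X_S = 1 if S induces a K_4 (all C(4, 2) = 6 edges present). Then P(X_S = 1) = (1/2)^6 = 1/64. By linearity of expectation, E[# K_4] = C(349, 4) · (1/2)^6 = 607573751 / 64 = 9493339.859375.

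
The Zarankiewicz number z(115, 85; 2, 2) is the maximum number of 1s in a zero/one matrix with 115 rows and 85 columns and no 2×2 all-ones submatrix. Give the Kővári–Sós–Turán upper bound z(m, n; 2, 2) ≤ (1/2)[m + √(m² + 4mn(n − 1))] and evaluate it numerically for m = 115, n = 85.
z(115, 85; 2, 2) ≤ (1/2)[115 + √(115² + 4·115·85·84)] = (1/2)[115 + √3297625] = 965.4682

Kővári–Sós–Turán: let r_1, ..., r_115 be the row sums and z = Σ r_i the total number of 1s. Each pair of columns can share at most one row with both entries 1 (else a 2×2 all-ones block appears), so Σ_i C(r_i, 2) ≤ C(85, 2) = 3570. By convexity Σ_i C(r_i, 2) ≥ 115·C(z/115, 2) = z(z − 115)/(2·115), giving z² − 115z − 115·85·84 ≤ 0 and hence z ≤ (1/2)[115 + √(13225 + 4·821100)] = (1/2)[115 + √3297625] ≈ (1/2)(115 + 1815.9364) = 965.4682.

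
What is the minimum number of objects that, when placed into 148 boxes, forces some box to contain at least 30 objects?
n = (30 − 1)·148 + 1 = 4293

By the generalised pigeonhole principle, to guarantee some box contains ≥ r objects we need more than (r − 1) · k objects total. Threshold: n = (r − 1) · k + 1. With r = 30 and k = 148: n = 29 · 148 + 1 = 4292 + 1 = 4293. For n = 4292 = 29 · 148, we can put exactly 29 objects in every box, avoiding 30 in any single one — so 4293 is tight.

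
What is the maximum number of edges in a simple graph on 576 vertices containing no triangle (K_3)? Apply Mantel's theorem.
ex(576, K_3) = ⌊576^2/4⌋ = 82944

Mantel (1907): a triangle-free graph on n vertices has at most ⌊n^2/4⌋ edges, with equality for the complete bipartite graph K_{⌊n/2⌋, ⌈n/2⌉}. For n = 576: ⌊576^2/4⌋ = ⌊331776/4⌋ = 82944. The extremal graph is K_{288, 288}, which has 288·288 = 82944 edges.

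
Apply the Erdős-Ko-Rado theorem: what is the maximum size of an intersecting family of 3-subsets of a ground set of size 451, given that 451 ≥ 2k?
max |F| = C(450, 2) = 101025

Erdős-Ko-Rado (1961): when n ≥ 2k, max |F| = C(n−1, k−1). The bound is attained by the star {A : i ∈ A} for any fixed i ∈ [n]. Here C(451−1, 3−1) = C(450, 2) = 101025.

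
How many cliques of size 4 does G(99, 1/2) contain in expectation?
E[# K_4] = C(99, 4) · (1/2)^C(4, 2) = 3764376 / 2^6 = 470547/8 = 58818.375

For each 4-subset S of vertices (there are C(99, 4) = 3764376 such S), let X_S = 1 if S induces a K_4 (all C(4, 2) = 6 edges present). Then P(X_S = 1) = (1/2)^6 = 1/64. By linearity of expectation, E[# K_4] = C(99, 4) · (1/2)^6 = 3764376 / 64 = 470547/8 = 58818.375.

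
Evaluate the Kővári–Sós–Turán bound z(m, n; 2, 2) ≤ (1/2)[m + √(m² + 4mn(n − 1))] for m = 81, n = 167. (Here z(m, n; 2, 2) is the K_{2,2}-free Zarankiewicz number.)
z(81, 167; 2, 2) ≤ (1/2)[81 + √(81² + 4·81·167·166)] = (1/2)[81 + √8988489] = 1539.5404

Kővári–Sós–Turán: let r_1, ..., r_81 be the row sums and z = Σ r_i the total number of 1s. Each pair of columns can share at most one row with both entries 1 (else a 2×2 all-ones block appears), so Σ_i C(r_i, 2) ≤ C(167, 2) = 13861. By convexity Σ_i C(r_i, 2) ≥ 81·C(z/81, 2) = z(z − 81)/(2·81), giving z² − 81z − 81·167·166 ≤ 0 and hence z ≤ (1/2)[81 + √(6561 + 4·2245482)] = (1/2)[81 + √8988489] ≈ (1/2)(81 + 2998.0809) = 1539.5404.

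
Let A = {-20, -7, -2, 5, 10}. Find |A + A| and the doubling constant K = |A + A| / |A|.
K = |A + A| / |A| = 14/5

Enumerate A + A = {a + b : a, b ∈ A}. With |A| = 5, there are |A|^2 = 25 ordered sum pairs; collecting distinct values, A + A = {-40, -27, -22, -15, -14, -10, -9, -4, -2, 3, 8, 10, 15, 20}, so |A + A| = 14. Thus K = 14/5. For comparison, the minimum possible |A + A| over all 5-element sets is 2·5 − 1 = 9 (so min K = 9/5), attained only by arithmetic progressions.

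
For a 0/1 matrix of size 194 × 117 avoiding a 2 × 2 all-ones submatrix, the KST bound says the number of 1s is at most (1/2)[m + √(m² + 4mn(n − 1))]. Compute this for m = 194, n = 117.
z(194, 117; 2, 2) ≤ (1/2)[194 + √(194² + 4·194·117·116)] = (1/2)[194 + √10569508] = 1722.539

Kővári–Sós–Turán: let r_1, ..., r_194 be the row sums and z = Σ r_i the total number of 1s. Each pair of columns can share at most one row with both entries 1 (else a 2×2 all-ones block appears), so Σ_i C(r_i, 2) ≤ C(117, 2) = 6786. By convexity Σ_i C(r_i, 2) ≥ 194·C(z/194, 2) = z(z − 194)/(2·194), giving z² − 194z − 194·117·116 ≤ 0 and hence z ≤ (1/2)[194 + √(37636 + 4·2632968)] = (1/2)[194 + √10569508] ≈ (1/2)(194 + 3251.078) = 1722.539.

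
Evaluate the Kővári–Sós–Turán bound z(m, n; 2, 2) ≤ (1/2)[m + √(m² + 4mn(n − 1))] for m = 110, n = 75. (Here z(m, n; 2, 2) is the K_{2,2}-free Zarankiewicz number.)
z(110, 75; 2, 2) ≤ (1/2)[110 + √(110² + 4·110·75·74)] = (1/2)[110 + √2454100] = 838.2784

Kővári–Sós–Turán: let r_1, ..., r_110 be the row sums and z = Σ r_i the total number of 1s. Each pair of columns can share at most one row with both entries 1 (else a 2×2 all-ones block appears), so Σ_i C(r_i, 2) ≤ C(75, 2) = 2775. By convexity Σ_i C(r_i, 2) ≥ 110·C(z/110, 2) = z(z − 110)/(2·110), giving z² − 110z − 110·75·74 ≤ 0 and hence z ≤ (1/2)[110 + √(12100 + 4·610500)] = (1/2)[110 + √2454100] ≈ (1/2)(110 + 1566.5567) = 838.2784.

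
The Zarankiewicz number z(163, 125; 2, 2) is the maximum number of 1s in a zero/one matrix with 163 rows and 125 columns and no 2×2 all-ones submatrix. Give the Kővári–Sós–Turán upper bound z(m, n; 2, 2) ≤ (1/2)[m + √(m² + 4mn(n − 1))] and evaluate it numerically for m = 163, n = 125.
z(163, 125; 2, 2) ≤ (1/2)[163 + √(163² + 4·163·125·124)] = (1/2)[163 + √10132569] = 1673.0848

Kővári–Sós–Turán: let r_1, ..., r_163 be the row sums and z = Σ r_i the total number of 1s. Each pair of columns can share at most one row with both entries 1 (else a 2×2 all-ones block appears), so Σ_i C(r_i, 2) ≤ C(125, 2) = 7750. By convexity Σ_i C(r_i, 2) ≥ 163·C(z/163, 2) = z(z − 163)/(2·163), giving z² − 163z − 163·125·124 ≤ 0 and hence z ≤ (1/2)[163 + √(26569 + 4·2526500)] = (1/2)[163 + √10132569] ≈ (1/2)(163 + 3183.1696) = 1673.0848.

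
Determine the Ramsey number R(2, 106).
R(2, 106) = 106

R(2, k) = k for all k ≥ 2: in a 2-colouring of K_k, either some edge is red (a red K_2) or all edges are blue (a blue K_k). And K_{105} coloured all-blue has no blue K_106, so R(2, 106) > 105. Hence R(2, 106) = 106.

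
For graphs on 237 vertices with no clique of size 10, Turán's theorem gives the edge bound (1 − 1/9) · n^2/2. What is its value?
Turán density bound = (8/9) · 237^2/2 = 24964

Turán's theorem: ex(n, K_{r+1}) is achieved by the complete r-partite Turán graph T(n, r) with parts as balanced as possible, and is at most (1 − 1/r) · n^2/2. For r = 9, n = 237: the density bound is (8/9) · 56169/2 = 24964. The integer-valued extremum is e(T(237, 9)) = 24963, which is strictly less than the density bound 24964 since 9 ∤ 237 (the parts of T(237, 9) cannot all be equal).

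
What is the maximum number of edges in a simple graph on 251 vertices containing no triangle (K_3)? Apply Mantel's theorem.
ex(251, K_3) = ⌊251^2/4⌋ = 15750

Mantel (1907): a triangle-free graph on n vertices has at most ⌊n^2/4⌋ edges, with equality for the complete bipartite graph K_{⌊n/2⌋, ⌈n/2⌉}. For n = 251: ⌊251^2/4⌋ = ⌊63001/4⌋ = 15750. The extremal graph is K_{125, 126}, which has 125·126 = 15750 edges.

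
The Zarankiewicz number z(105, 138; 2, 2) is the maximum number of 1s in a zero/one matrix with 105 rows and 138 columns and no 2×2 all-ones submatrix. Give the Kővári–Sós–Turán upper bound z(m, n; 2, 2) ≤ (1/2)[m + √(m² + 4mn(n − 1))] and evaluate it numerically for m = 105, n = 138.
z(105, 138; 2, 2) ≤ (1/2)[105 + √(105² + 4·105·138·137)] = (1/2)[105 + √7951545] = 1462.4242

Kővári–Sós–Turán: let r_1, ..., r_105 be the row sums and z = Σ r_i the total number of 1s. Each pair of columns can share at most one row with both entries 1 (else a 2×2 all-ones block appears), so Σ_i C(r_i, 2) ≤ C(138, 2) = 9453. By convexity Σ_i C(r_i, 2) ≥ 105·C(z/105, 2) = z(z − 105)/(2·105), giving z² − 105z − 105·138·137 ≤ 0 and hence z ≤ (1/2)[105 + √(11025 + 4·1985130)] = (1/2)[105 + √7951545] ≈ (1/2)(105 + 2819.8484) = 1462.4242.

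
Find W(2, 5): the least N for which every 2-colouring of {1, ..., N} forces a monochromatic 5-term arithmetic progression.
W(2, 5) = 178

W(2, 5) = 178. The lower bound W(2, 5) > 177 comes from an explicit good 2-colouring of [1, 177]; the upper bound W(2, 5) ≤ 178 was verified by exhaustive search over 2-colourings of [1, 178].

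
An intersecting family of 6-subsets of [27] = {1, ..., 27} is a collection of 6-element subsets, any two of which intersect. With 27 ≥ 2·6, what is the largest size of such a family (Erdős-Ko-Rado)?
max |F| = C(26, 5) = 65780

The Erdős-Ko-Rado theorem states: for n ≥ 2k, an intersecting family of k-subsets of an n-element set has size at most C(n − 1, k − 1), with equality for 'star' families {A ⊆ [n] : |A| = k, i ∈ A} (fix an element i). For n = 27, k = 6: C(26, 5) = 65780.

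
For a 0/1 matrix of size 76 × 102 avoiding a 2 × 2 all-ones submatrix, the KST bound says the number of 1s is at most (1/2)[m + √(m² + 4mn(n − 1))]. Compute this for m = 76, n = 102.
z(76, 102; 2, 2) ≤ (1/2)[76 + √(76² + 4·76·102·101)] = (1/2)[76 + √3137584] = 923.6613

Kővári–Sós–Turán: let r_1, ..., r_76 be the row sums and z = Σ r_i the total number of 1s. Each pair of columns can share at most one row with both entries 1 (else a 2×2 all-ones block appears), so Σ_i C(r_i, 2) ≤ C(102, 2) = 5151. By convexity Σ_i C(r_i, 2) ≥ 76·C(z/76, 2) = z(z − 76)/(2·76), giving z² − 76z − 76·102·101 ≤ 0 and hence z ≤ (1/2)[76 + √(5776 + 4·782952)] = (1/2)[76 + √3137584] ≈ (1/2)(76 + 1771.3227) = 923.6613.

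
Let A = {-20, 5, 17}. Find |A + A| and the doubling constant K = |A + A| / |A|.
K = |A + A| / |A| = 6/3 = 2

Enumerate A + A = {a + b : a, b ∈ A}. With |A| = 3, there are |A|^2 = 9 ordered sum pairs; collecting distinct values, A + A = {-40, -15, -3, 10, 22, 34}, so |A + A| = 6. Thus K = 6/3 = 2. For comparison, the minimum possible |A + A| over all 3-element sets is 2·3 − 1 = 5 (so min K = 5/3), attained only by arithmetic progressions.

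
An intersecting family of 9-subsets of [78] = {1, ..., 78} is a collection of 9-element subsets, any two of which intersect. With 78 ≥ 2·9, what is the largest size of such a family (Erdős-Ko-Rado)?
max |F| = C(77, 8) = 21042072975

Erdős-Ko-Rado (1961): when n ≥ 2k, max |F| = C(n−1, k−1). The bound is attained by the star {A : i ∈ A} for any fixed i ∈ [n]. Here C(78−1, 9−1) = C(77, 8) = 21042072975.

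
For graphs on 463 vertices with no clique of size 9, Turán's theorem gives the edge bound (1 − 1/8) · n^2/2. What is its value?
Turán density bound = (7/8) · 463^2/2 = 1500583/16 ≈ 93786.4375

Turán's theorem: ex(n, K_{r+1}) is achieved by the complete r-partite Turán graph T(n, r) with parts as balanced as possible, and is at most (1 − 1/r) · n^2/2. For r = 8, n = 463: the density bound is (7/8) · 214369/2 = 1500583/16 ≈ 93786.4375. The integer-valued extremum is e(T(463, 8)) = 93786, which is strictly less than the density bound 1500583/16 since 8 ∤ 463 (the parts of T(463, 8) cannot all be equal).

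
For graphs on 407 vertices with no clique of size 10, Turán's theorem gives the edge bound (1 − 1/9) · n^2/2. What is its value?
Turán density bound = (8/9) · 407^2/2 = 662596/9 ≈ 73621.7778

Turán's theorem: ex(n, K_{r+1}) is achieved by the complete r-partite Turán graph T(n, r) with parts as balanced as possible, and is at most (1 − 1/r) · n^2/2. For r = 9, n = 407: the density bound is (8/9) · 165649/2 = 662596/9 ≈ 73621.7778. The integer-valued extremum is e(T(407, 9)) = 73621, which is strictly less than the density bound 662596/9 since 9 ∤ 407 (the parts of T(407, 9) cannot all be equal).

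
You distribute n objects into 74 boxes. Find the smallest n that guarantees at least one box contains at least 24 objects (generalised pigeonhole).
n = (24 − 1)·74 + 1 = 1703

By the generalised pigeonhole principle, to guarantee some box contains ≥ r objects we need more than (r − 1) · k objects total. Threshold: n = (r − 1) · k + 1. With r = 24 and k = 74: n = 23 · 74 + 1 = 1702 + 1 = 1703. For n = 1702 = 23 · 74, we can put exactly 23 objects in every box, avoiding 24 in any single one — so 1703 is tight.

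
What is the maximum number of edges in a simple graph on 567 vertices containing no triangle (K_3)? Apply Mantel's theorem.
ex(567, K_3) = ⌊567^2/4⌋ = 80372

Mantel (1907): a triangle-free graph on n vertices has at most ⌊n^2/4⌋ edges, with equality for the complete bipartite graph K_{⌊n/2⌋, ⌈n/2⌉}. For n = 567: ⌊567^2/4⌋ = ⌊321489/4⌋ = 80372. The extremal graph is K_{283, 284}, which has 283·284 = 80372 edges.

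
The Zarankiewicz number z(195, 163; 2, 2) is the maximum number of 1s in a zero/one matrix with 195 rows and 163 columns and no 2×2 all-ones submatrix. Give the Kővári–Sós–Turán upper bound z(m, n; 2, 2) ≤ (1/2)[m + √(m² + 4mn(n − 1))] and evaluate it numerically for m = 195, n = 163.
z(195, 163; 2, 2) ≤ (1/2)[195 + √(195² + 4·195·163·162)] = (1/2)[195 + √20634705] = 2368.7719

Kővári–Sós–Turán: let r_1, ..., r_195 be the row sums and z = Σ r_i the total number of 1s. Each pair of columns can share at most one row with both entries 1 (else a 2×2 all-ones block appears), so Σ_i C(r_i, 2) ≤ C(163, 2) = 13203. By convexity Σ_i C(r_i, 2) ≥ 195·C(z/195, 2) = z(z − 195)/(2·195), giving z² − 195z − 195·163·162 ≤ 0 and hence z ≤ (1/2)[195 + √(38025 + 4·5149170)] = (1/2)[195 + √20634705] ≈ (1/2)(195 + 4542.5439) = 2368.7719.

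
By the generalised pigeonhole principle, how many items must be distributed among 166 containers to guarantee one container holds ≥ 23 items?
n = (23 − 1)·166 + 1 = 3653

By the generalised pigeonhole principle, to guarantee some box contains ≥ r objects we need more than (r − 1) · k objects total. Threshold: n = (r − 1) · k + 1. With r = 23 and k = 166: n = 22 · 166 + 1 = 3652 + 1 = 3653. For n = 3652 = 22 · 166, we can put exactly 22 objects in every box, avoiding 23 in any single one — so 3653 is tight.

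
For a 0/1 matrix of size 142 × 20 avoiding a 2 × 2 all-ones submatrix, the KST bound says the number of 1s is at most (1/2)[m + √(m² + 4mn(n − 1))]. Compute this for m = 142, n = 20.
z(142, 20; 2, 2) ≤ (1/2)[142 + √(142² + 4·142·20·19)] = (1/2)[142 + √236004] = 313.9012

Kővári–Sós–Turán: let r_1, ..., r_142 be the row sums and z = Σ r_i the total number of 1s. Each pair of columns can share at most one row with both entries 1 (else a 2×2 all-ones block appears), so Σ_i C(r_i, 2) ≤ C(20, 2) = 190. By convexity Σ_i C(r_i, 2) ≥ 142·C(z/142, 2) = z(z − 142)/(2·142), giving z² − 142z − 142·20·19 ≤ 0 and hence z ≤ (1/2)[142 + √(20164 + 4·53960)] = (1/2)[142 + √236004] ≈ (1/2)(142 + 485.8024) = 313.9012.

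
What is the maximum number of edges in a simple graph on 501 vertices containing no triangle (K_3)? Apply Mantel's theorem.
ex(501, K_3) = ⌊501^2/4⌋ = 62750

Mantel (1907): a triangle-free graph on n vertices has at most ⌊n^2/4⌋ edges, with equality for the complete bipartite graph K_{⌊n/2⌋, ⌈n/2⌉}. For n = 501: ⌊501^2/4⌋ = ⌊251001/4⌋ = 62750. The extremal graph is K_{250, 251}, which has 250·251 = 62750 edges.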